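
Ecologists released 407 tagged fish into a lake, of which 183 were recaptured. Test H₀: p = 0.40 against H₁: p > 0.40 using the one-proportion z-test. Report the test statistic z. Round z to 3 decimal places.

Sample proportion p̂ = 183/407 = 0.44963.
SE₀ = √(0.40·0.60/407) = 0.024283.
z = (0.44963 − 0.40)/0.024283 = 0.04963/0.024283 = 2.044.

z = 2.044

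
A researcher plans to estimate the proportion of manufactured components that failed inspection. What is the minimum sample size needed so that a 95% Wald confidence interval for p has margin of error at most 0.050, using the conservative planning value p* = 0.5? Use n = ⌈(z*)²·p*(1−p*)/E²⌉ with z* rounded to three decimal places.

n = 385

For 95% confidence, z* = 1.960.
p*(1−p*) = 0.2500.
(z*)²·p*(1−p*)/E² = 3.841600·0.2500/0.002500 = 384.160.
Rounding up, n = 385.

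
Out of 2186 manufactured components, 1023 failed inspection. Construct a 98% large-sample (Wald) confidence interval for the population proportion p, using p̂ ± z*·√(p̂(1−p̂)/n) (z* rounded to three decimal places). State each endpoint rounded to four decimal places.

p̂ = 1023/2186 = 0.46798.
Standard error of p̂: √(0.248975/2186) = √0.000113895 = 0.010672.
z* = 2.326 at the 98% level.
Margin of error: 2.326 × 0.010672 = 0.02482.
CI: 0.46798 ± 0.02482 = (0.4432, 0.4928).

(0.4432, 0.4928)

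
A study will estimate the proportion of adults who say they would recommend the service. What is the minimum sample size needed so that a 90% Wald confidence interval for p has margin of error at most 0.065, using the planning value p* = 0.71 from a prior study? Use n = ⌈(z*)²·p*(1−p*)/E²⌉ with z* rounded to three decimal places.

The 90% critical value is z* = 1.645.
p*(1−p*) = 0.71·0.29 = 0.2059.
Required n before rounding: 2.706025 × 0.2059 / 0.065² = 131.875.
⌈131.875⌉ = 132.

n = 132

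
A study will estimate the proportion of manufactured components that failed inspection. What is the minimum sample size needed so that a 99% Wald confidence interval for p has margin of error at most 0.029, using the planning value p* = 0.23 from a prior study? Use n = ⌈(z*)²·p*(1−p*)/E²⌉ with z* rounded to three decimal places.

n = 1398

z* = 2.576 at the 99% level.
p*(1−p*) = 0.1771.
Required n before rounding: 6.635776 × 0.1771 / 0.029² = 1397.379.
⌈1397.379⌉ = 1398.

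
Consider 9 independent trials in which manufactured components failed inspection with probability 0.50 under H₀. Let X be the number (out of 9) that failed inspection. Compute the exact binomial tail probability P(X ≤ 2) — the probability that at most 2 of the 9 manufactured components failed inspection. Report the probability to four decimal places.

X ~ Binomial(n=9, p=0.50).
P(X ≤ 2) = C(9,0)·0.50^0·0.50^9 + C(9,1)·0.50^1·0.50^8 + C(9,2)·0.50^2·0.50^7.
= 0.001953 + 0.017578 + 0.070312 = 0.0898.

P = 0.0898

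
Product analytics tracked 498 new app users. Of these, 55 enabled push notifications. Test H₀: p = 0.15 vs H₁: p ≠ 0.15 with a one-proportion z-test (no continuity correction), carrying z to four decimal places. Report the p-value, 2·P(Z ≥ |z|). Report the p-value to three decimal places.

p-value = 0.013

The sample proportion is 55/498 = 0.11044.
SE₀ = √(0.15·0.85/498) = 0.016001.
z = (p̂ − p₀)/SE = (55/498 − 0.15)/0.016001 ≈ -2.4723.
p-value = 2·P(Z ≥ |z|) with z = -2.4723 → 0.013.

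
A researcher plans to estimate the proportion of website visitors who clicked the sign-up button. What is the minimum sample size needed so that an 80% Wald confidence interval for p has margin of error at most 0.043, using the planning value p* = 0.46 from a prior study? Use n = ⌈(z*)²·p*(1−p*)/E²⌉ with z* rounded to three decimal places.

The 80% critical value is z* = 1.282.
p*(1−p*) = 0.2484.
(z*)²·p*(1−p*)/E² = 1.643524·0.2484/0.001849 = 220.796.
Rounding up, n = 221.

n = 221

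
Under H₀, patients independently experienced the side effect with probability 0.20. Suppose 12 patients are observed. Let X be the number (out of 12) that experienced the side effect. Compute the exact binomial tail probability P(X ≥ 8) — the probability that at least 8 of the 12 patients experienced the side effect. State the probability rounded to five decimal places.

X ~ Binomial(n=12, p=0.20).
P(X ≥ 8) = Σ_{j=8}^{12} C(12,j)·0.20^j·0.80^{12−j}.
= 0.000519 + 0.000058 + 0.000004 + 0.000000 + 0.000000 = 0.00058.

P = 0.00058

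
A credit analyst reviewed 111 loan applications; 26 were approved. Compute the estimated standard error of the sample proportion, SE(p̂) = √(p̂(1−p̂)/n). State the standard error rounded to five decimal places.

With x = 26 successes in n = 111, p̂ = 0.23423.
p̂(1−p̂) = 0.179366.
SE = √(0.179366/111) = 0.04020.

SE = 0.04020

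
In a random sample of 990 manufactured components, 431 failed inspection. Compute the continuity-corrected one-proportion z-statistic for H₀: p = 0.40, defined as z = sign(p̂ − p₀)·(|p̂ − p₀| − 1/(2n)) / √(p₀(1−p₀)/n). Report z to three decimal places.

Sample proportion p̂ = 431/990 = 0.43535. p̂ − p₀ = 0.035354.
Continuity correction 1/(2n) = 1/1980 = 0.000505.
Corrected numerator: |0.035354| − 0.000505 = 0.034849.
SE₀ = √(0.40·0.60/990) = 0.015570.
z = (+)0.034849/0.015570 = 2.238.

z = 2.238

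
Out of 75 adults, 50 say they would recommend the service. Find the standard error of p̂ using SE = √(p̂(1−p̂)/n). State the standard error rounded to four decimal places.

The sample proportion is 50/75 = 0.66667.
p̂(1−p̂) = 0.66667·0.33333 = 0.222221.
SE = √(0.222221/75) = 0.0544.

SE = 0.0544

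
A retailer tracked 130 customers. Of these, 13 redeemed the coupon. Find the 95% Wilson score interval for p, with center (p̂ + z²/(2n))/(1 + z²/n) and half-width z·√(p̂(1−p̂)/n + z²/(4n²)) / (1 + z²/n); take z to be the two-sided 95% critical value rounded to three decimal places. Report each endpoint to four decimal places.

Here p̂ = 13/130 = 0.10000 and z = 1.960 (z² = 3.841600).
Denominator 1 + z²/n = 1 + 3.841600/130 = 1.029551.
Center = (0.10000 + 0.014775)/1.029551 = 0.11148.
Radicand: p̂(1−p̂)/n + z²/(4n²) = 0.000692308 + 0.000056828 = 0.000749136.
Half-width = z·√(radicand)/denom = 1.960·0.027370/1.029551 = 0.05211.
Interval: 0.11148 ± 0.05211 → (0.0594, 0.1636).

(0.0594, 0.1636)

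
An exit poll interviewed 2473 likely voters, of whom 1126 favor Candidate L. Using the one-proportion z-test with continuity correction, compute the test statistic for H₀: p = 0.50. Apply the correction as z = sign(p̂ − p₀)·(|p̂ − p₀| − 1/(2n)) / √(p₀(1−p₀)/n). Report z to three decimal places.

z = -4.424

Sample proportion p̂ = 1126/2473 = 0.45532. p̂ − p₀ = -0.044683.
1/(2n) = 0.000202.
Corrected numerator: |-0.044683| − 0.000202 = 0.044481.
Under H₀, SE = √(p₀(1−p₀)/n) = √(0.50·0.50/2473) = √0.000101092 = 0.010054.
z = (−)0.044481/0.010054 = -4.424.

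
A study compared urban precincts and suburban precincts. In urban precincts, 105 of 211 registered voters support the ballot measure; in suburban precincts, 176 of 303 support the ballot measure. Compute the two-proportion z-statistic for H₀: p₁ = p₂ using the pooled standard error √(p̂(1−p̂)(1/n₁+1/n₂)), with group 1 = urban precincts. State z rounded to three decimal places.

z = -1.865

Sample proportions: p̂₁ = 105/211 = 0.49763 and p̂₂ = 176/303 = 0.58086.
Pooling: p̂ = 281/514 = 0.54669.
Pooled SE = √[0.2478198·0.00803967] ≈ 0.044636.
z = (p̂₁ − p̂₂)/SE = (0.49763 − 0.58086)/0.044636 = -0.08323/0.044636 = -1.865.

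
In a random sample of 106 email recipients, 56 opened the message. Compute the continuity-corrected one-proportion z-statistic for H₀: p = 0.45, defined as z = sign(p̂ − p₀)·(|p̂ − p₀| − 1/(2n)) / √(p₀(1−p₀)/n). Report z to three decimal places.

z = 1.523

Sample proportion p̂ = 56/106 = 0.52830. p̂ − p₀ = 0.078302.
1/(2n) = 0.004717.
Corrected numerator: |0.078302| − 0.004717 = 0.073585.
SE₀ = √(0.45·0.55/106) = 0.048321.
z = +0.073585/0.048321 = 1.523.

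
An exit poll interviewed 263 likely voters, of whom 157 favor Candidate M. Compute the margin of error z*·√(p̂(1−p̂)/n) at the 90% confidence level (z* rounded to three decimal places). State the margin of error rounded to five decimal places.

ME = 0.04975

With x = 157 successes in n = 263, p̂ = 0.59696.
Standard error of p̂: √(0.240599/263) = √0.000914826 = 0.030246.
z* = 1.645 at the 90% level.
So ME = 0.04975.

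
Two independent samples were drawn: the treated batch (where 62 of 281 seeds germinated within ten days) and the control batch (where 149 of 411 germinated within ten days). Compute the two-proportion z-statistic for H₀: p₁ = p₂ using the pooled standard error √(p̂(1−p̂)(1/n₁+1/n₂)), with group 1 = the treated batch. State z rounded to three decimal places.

z = -3.982

Sample proportions: p̂₁ = 62/281 = 0.22064 and p̂₂ = 149/411 = 0.36253.
Pooled p̂ = (62+149)/(281+411) = 211/692 = 0.30491.
SE = √[p̂(1−p̂)(1/n₁+1/n₂)] = √[0.30491·0.69509·(1/281+1/411)] ≈ 0.035636.
z = -0.14189/0.035636 = -3.982.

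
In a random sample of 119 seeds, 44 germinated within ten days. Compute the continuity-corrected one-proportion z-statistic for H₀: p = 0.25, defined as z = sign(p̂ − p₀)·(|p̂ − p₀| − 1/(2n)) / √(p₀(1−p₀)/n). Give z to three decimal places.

With x = 44 successes in n = 119, p̂ = 0.36975. p̂ − p₀ = 0.119748.
Continuity correction 1/(2n) = 1/238 = 0.004202.
Corrected numerator: |0.119748| − 0.004202 = 0.115546.
Null standard error: √(0.25·0.75/119) = √0.001575630 = 0.039694.
z = +0.115546/0.039694 = 2.911.

z = 2.911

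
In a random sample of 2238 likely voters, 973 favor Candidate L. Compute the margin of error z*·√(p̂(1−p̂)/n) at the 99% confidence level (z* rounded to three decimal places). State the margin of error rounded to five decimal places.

The sample proportion is 973/2238 = 0.43476.
SE = √(p̂(1−p̂)/n) = √(0.245744/2238) = 0.010479.
z* = 2.576 at the 99% level.
So ME = 0.02699.

ME = 0.02699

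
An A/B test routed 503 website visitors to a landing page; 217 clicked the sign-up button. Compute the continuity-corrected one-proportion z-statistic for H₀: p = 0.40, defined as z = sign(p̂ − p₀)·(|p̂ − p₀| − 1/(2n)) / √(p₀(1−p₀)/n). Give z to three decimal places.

p̂ = 217/503 = 0.43141. p̂ − p₀ = 0.031412.
1/(2n) = 0.000994.
Corrected numerator: |0.031412| − 0.000994 = 0.030418.
Under H₀, SE = √(p₀(1−p₀)/n) = √(0.40·0.60/503) = √0.000477137 = 0.021843.
z = +0.030418/0.021843 = 1.393.

z = 1.393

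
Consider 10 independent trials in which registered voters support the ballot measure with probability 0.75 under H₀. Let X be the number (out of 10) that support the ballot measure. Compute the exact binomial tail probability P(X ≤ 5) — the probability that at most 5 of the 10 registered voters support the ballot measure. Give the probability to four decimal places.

P = 0.0781

X is binomial with n = 10 and p = 0.75.
P(X ≤ 5) = Σ_{j=0}^{5} C(10,j)·0.75^j·0.25^{10−j}.
= 0.000001 + 0.000029 + 0.000386 + 0.003090 + 0.016222 + 0.058399 = 0.0781.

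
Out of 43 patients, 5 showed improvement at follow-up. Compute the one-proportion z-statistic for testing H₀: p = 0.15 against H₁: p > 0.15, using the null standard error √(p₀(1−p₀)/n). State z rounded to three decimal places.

z = -0.619

p̂ = 5/43 = 0.11628.
SE₀ = √(0.15·0.85/43) = 0.054453.
Test statistic: z = -0.03372/0.054453 = -0.619.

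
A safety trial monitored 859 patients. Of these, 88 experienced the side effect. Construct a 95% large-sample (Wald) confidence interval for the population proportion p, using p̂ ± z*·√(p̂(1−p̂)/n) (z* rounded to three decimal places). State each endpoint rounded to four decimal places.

Sample proportion p̂ = 88/859 = 0.10244.
SE = √(p̂(1−p̂)/n) = √(0.091950/859) = 0.010346.
The 95% critical value is z* = 1.960.
Margin = 1.960·0.010346 = 0.02028.
CI: 0.10244 ± 0.02028 = (0.0822, 0.1227).

(0.0822, 0.1227)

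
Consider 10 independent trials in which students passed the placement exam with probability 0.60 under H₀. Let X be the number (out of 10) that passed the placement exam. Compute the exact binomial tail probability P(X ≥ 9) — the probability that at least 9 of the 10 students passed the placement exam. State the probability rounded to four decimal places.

P = 0.0464

X is binomial with n = 10 and p = 0.60.
P(X ≥ 9) = C(10,9)·0.60^9·0.40^1 + C(10,10)·0.60^10·0.40^0.
= 0.040311 + 0.006047 = 0.0464.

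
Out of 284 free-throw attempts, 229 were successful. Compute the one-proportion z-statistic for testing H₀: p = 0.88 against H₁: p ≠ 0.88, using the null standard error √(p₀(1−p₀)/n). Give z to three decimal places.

The sample proportion is 229/284 = 0.80634.
SE₀ = √(0.88·0.12/284) = 0.019283.
z = (p̂ − p₀)/SE = (0.80634 − 0.88)/0.019283 = -3.820.

z = -3.820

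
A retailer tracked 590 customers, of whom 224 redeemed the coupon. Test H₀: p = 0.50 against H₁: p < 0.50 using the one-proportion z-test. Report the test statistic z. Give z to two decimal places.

z = -5.85

The sample proportion is 224/590 = 0.37966.
Null standard error: √(0.50·0.50/590) = √0.000423729 = 0.020585.
z = (0.37966 − 0.50)/0.020585 = -0.12034/0.020585 = -5.85.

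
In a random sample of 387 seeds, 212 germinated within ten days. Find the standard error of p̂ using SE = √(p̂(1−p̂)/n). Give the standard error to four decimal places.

Sample proportion p̂ = 212/387 = 0.54780.
p̂(1−p̂) = 0.247715.
SE = √(0.247715/387) = 0.0253.

SE = 0.0253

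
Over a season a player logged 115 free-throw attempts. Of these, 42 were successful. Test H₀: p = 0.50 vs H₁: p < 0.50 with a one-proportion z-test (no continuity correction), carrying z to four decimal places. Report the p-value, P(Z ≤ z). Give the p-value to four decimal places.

With x = 42 successes in n = 115, p̂ = 0.36522.
Under H₀, SE = √(p₀(1−p₀)/n) = √(0.50·0.50/115) = √0.002173913 = 0.046625.
z = (p̂ − p₀)/SE = (42/115 − 0.50)/0.046625 ≈ -2.8908.
From the standard normal, P(Z ≤ z) = 0.0019.

p-value = 0.0019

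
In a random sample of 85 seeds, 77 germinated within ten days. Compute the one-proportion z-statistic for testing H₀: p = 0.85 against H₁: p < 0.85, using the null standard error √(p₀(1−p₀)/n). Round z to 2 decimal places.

With x = 77 successes in n = 85, p̂ = 0.90588.
Under H₀, SE = √(p₀(1−p₀)/n) = √(0.85·0.15/85) = √0.001500000 = 0.038730.
z = (p̂ − p₀)/SE = (0.90588 − 0.85)/0.038730 = 1.44.

z = 1.44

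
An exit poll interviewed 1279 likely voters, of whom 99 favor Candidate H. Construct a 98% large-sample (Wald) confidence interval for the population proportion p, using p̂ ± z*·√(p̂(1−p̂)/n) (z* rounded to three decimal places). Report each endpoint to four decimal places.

(0.0600, 0.0948)

p̂ = 99/1279 = 0.07740.
Standard error of p̂: √(0.071413/1279) = √0.000055835 = 0.007472.
The 98% critical value is z* = 2.326.
Margin of error: 2.326 × 0.007472 = 0.01738.
So the interval runs from 0.0600 to 0.0948.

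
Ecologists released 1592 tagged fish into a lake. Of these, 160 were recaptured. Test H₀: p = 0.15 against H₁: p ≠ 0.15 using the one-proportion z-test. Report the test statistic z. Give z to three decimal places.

Sample proportion p̂ = 160/1592 = 0.10050.
Null standard error: √(0.15·0.85/1592) = √0.000080088 = 0.008949.
z = (0.10050 − 0.15)/0.008949 = -0.04950/0.008949 = -5.531.

z = -5.531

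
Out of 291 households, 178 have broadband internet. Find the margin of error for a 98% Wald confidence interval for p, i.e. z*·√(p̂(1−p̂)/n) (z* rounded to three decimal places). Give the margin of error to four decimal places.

ME = 0.0665

Sample proportion p̂ = 178/291 = 0.61168.
SE = √(p̂(1−p̂)/n) = √(0.237527/291) = 0.028570.
For 98% confidence, z* = 2.326.
So ME = 0.0665.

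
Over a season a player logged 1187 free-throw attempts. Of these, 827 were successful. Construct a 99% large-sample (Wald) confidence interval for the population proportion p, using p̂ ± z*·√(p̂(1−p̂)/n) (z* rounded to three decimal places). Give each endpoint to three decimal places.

(0.662, 0.731)

With x = 827 successes in n = 1187, p̂ = 0.69671.
SE(p̂) = √(0.69671·0.30329/1187) = 0.013342.
For 99% confidence, z* = 2.576.
Margin of error: 2.576 × 0.013342 = 0.03437.
Interval: 0.69671 ± 0.03437 → (0.662, 0.731).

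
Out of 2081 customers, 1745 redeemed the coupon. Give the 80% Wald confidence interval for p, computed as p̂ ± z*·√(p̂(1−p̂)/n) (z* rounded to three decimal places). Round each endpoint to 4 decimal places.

The sample proportion is 1745/2081 = 0.83854.
SE(p̂) = √(0.83854·0.16146/2081) = 0.008066.
The 80% critical value is z* = 1.282.
Margin = 1.282·0.008066 = 0.01034.
Interval: 0.83854 ± 0.01034 → (0.8282, 0.8489).

(0.8282, 0.8489)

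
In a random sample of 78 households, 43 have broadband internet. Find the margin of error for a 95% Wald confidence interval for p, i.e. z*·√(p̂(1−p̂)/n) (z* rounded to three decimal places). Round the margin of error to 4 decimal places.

ME = 0.1104

With x = 43 successes in n = 78, p̂ = 0.55128.
SE(p̂) = √(0.55128·0.44872/78) = 0.056315.
For 95% confidence, z* = 1.960.
ME = 1.960·0.056315 = 0.1104.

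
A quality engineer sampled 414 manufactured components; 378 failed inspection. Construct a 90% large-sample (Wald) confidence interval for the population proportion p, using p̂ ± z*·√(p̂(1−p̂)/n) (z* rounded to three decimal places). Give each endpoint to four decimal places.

p̂ = 378/414 = 0.91304.
Standard error of p̂: √(0.079395/414) = √0.000191776 = 0.013848.
The 90% critical value is z* = 1.645.
Margin of error: 1.645 × 0.013848 = 0.02278.
So the interval runs from 0.8903 to 0.9358.

(0.8903, 0.9358)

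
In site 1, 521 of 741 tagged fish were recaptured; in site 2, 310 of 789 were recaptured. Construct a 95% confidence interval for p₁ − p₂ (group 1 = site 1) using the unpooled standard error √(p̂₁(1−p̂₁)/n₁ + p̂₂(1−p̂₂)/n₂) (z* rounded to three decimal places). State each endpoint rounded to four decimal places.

(0.2628, 0.3576)

p̂₁ = 521/741 = 0.70310, p̂₂ = 310/789 = 0.39290; p̂₁ − p̂₂ = 0.31020.
SE = √(0.000281712 + 0.000302320) = √0.000584032 = 0.024167.
For 95% confidence, z* = 1.960. Margin of error = 0.04737.
Interval: 0.31020 ± 0.04737 → (0.2628, 0.3576).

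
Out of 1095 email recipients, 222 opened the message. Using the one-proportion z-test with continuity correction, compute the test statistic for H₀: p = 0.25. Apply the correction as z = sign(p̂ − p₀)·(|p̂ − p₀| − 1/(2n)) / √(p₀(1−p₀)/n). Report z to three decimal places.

With x = 222 successes in n = 1095, p̂ = 0.20274. p̂ − p₀ = -0.047260.
Continuity correction 1/(2n) = 1/2190 = 0.000457.
Corrected numerator: |-0.047260| − 0.000457 = 0.046803.
Null standard error: √(0.25·0.75/1095) = √0.000171233 = 0.013086.
z = −0.046803/0.013086 = -3.577.

z = -3.577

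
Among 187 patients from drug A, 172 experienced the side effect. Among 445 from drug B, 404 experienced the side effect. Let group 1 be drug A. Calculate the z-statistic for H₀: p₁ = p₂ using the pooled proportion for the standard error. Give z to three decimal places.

p̂₁ = 172/187 = 0.91979, p̂₂ = 404/445 = 0.90787.
Pooling: p̂ = 576/632 = 0.91139.
Pooled SE = √[0.0807563·0.00759478] ≈ 0.024765.
z = (p̂₁ − p̂₂)/SE = (0.91979 − 0.90787)/0.024765 = 0.01192/0.024765 = 0.481.

z = 0.481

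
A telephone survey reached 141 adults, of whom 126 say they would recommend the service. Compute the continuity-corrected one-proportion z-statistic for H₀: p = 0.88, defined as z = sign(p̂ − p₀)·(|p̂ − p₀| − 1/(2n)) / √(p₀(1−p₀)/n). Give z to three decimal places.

The sample proportion is 126/141 = 0.89362. p̂ − p₀ = 0.013617.
1/(2n) = 0.003546.
Corrected numerator: |0.013617| − 0.003546 = 0.010071.
Under H₀, SE = √(p₀(1−p₀)/n) = √(0.88·0.12/141) = √0.000748936 = 0.027367.
z = +0.010071/0.027367 = 0.368.

z = 0.368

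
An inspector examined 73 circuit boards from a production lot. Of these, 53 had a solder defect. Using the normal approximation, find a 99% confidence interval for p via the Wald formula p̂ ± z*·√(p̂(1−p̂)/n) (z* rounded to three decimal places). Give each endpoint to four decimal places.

Sample proportion p̂ = 53/73 = 0.72603.
Standard error of p̂: √(0.198912/73) = √0.002724817 = 0.052200.
For 99% confidence, z* = 2.576.
Margin of error: 2.576 × 0.052200 = 0.13447.
CI: 0.72603 ± 0.13447 = (0.5916, 0.8605).

(0.5916, 0.8605)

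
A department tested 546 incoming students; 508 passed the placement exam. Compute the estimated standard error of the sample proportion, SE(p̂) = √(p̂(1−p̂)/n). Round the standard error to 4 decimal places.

SE = 0.0109

With x = 508 successes in n = 546, p̂ = 0.93040.
p̂(1−p̂) = 0.93040·0.06960 = 0.064756.
Dividing by n and taking the root: √0.000118601 = 0.0109.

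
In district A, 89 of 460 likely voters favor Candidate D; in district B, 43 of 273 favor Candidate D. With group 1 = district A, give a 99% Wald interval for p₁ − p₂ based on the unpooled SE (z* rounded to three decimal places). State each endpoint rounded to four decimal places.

p̂₁ = 0.19348, p̂₂ = 0.15751, so the observed difference is 0.03597.
SE = √(0.000339227 + 0.000486081) = √0.000825308 = 0.028728.
z* = 2.576 at the 99% level. Margin = 2.576·0.028728 = 0.07400.
Interval: 0.03597 ± 0.07400 → (-0.0380, 0.1100).

(-0.0380, 0.1100)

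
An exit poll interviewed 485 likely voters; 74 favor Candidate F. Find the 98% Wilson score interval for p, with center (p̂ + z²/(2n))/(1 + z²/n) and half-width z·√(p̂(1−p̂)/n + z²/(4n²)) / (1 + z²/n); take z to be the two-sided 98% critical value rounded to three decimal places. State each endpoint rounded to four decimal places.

p̂ = 74/485 = 0.15258; z = 2.326, so z² = 5.410276.
Denominator 1 + z²/n = 1 + 5.410276/485 = 1.011155.
Center = (0.15258 + 0.005578)/1.011155 = 0.15641.
Radicand: p̂(1−p̂)/n + z²/(4n²) = 0.000266593 + 0.000005750 = 0.000272343.
Half-width = 2.326·√0.000272343/1.011155 = 0.03796.
So the interval runs from 0.1184 to 0.1944.

(0.1184, 0.1944)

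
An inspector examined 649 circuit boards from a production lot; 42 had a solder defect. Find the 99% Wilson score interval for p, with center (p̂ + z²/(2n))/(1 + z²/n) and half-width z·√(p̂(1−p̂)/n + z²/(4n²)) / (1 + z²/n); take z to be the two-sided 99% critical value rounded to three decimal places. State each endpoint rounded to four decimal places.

p̂ = 42/649 = 0.06471; z = 2.576, so z² = 6.635776.
Denominator 1 + z²/n = 1 + 6.635776/649 = 1.010225.
Adjusted center: (0.06471 + z²/(2n))/1.010225 = 0.06912.
Radicand: p̂(1−p̂)/n + z²/(4n²) = 0.000093262 + 0.000003939 = 0.000097201.
Half-width = z·√(radicand)/denom = 2.576·0.009859/1.010225 = 0.02514.
Interval: 0.06912 ± 0.02514 → (0.0440, 0.0943).

(0.0440, 0.0943)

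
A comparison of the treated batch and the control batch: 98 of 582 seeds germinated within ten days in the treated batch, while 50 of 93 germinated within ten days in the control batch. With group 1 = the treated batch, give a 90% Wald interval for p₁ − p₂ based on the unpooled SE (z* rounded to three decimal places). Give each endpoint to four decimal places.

(-0.4580, -0.2805)

p̂₁ = 0.16838, p̂₂ = 0.53763, so the observed difference is -0.36925.
SE = √(0.000240604 + 0.002672942) = √0.002913546 = 0.053977.
z* = 1.645 at the 90% level. Margin of error = 0.08879.
So the interval runs from -0.4580 to -0.2805.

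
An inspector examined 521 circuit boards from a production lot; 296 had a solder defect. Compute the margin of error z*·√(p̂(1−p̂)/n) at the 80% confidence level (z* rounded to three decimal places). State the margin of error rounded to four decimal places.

p̂ = 296/521 = 0.56814.
SE(p̂) = √(0.56814·0.43186/521) = 0.021701.
For 80% confidence, z* = 1.282.
Margin of error = z*·SE = 1.282 × 0.021701 = 0.0278.

ME = 0.0278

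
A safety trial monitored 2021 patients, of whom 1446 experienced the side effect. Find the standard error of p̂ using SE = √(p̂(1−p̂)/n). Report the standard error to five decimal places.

SE = 0.01004

With x = 1446 successes in n = 2021, p̂ = 0.71549.
p̂(1−p̂) = 0.203564.
SE = √(0.203564/2021) = 0.01004.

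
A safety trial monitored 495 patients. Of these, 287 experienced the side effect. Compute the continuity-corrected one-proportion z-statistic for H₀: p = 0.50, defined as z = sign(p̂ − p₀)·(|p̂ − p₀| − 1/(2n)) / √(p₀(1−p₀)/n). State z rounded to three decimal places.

z = 3.506

p̂ = 287/495 = 0.57980. p̂ − p₀ = 0.079798.
1/(2n) = 0.001010.
Corrected numerator: |0.079798| − 0.001010 = 0.078788.
SE₀ = √(0.50·0.50/495) = 0.022473.
z = (+)0.078788/0.022473 = 3.506.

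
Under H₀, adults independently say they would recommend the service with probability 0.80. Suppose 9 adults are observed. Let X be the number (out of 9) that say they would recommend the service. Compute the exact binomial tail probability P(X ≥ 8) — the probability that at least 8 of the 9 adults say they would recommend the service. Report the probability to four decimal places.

X ~ Binomial(n=9, p=0.80).
P(X ≥ 8) = C(9,8)·0.80^8·0.20^1 + C(9,9)·0.80^9·0.20^0.
= 0.301990 + 0.134218 = 0.4362.

P = 0.4362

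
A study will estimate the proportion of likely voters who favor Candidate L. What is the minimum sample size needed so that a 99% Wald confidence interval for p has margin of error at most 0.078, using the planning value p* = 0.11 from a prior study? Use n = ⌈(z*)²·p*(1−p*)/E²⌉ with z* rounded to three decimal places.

The 99% critical value is z* = 2.576.
p*(1−p*) = 0.11·0.89 = 0.0979.
Required n before rounding: 6.635776 × 0.0979 / 0.078² = 106.779.
⌈106.779⌉ = 107.

n = 107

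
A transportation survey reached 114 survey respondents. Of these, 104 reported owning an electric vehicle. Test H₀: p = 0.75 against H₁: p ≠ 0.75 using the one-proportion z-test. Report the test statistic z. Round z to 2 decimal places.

The sample proportion is 104/114 = 0.91228.
SE₀ = √(0.75·0.25/114) = 0.040555.
Test statistic: z = 0.16228/0.040555 = 4.00.

z = 4.00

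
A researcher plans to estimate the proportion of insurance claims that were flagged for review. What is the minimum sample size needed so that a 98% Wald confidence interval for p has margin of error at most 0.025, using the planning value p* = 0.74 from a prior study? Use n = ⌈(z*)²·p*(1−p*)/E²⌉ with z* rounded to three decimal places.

For 98% confidence, z* = 2.326.
p*(1−p*) = 0.74·0.26 = 0.1924.
(z*)²·p*(1−p*)/E² = 5.410276·0.1924/0.000625 = 1665.499.
⌈1665.499⌉ = 1666.

n = 1666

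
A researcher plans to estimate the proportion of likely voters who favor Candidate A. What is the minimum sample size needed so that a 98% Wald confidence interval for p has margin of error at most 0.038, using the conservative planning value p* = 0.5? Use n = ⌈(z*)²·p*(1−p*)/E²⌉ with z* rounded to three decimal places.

n = 937

The 98% critical value is z* = 2.326.
p*(1−p*) = 0.2500.
Required n before rounding: 5.410276 × 0.2500 / 0.038² = 936.682.
Rounding up, n = 937.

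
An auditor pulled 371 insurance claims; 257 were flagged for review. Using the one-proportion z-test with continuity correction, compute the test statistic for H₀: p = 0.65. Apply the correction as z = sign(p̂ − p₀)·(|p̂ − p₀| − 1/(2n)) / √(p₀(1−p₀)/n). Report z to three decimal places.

With x = 257 successes in n = 371, p̂ = 0.69272. p̂ − p₀ = 0.042722.
1/(2n) = 0.001348.
Corrected numerator: |0.042722| − 0.001348 = 0.041374.
Under H₀, SE = √(p₀(1−p₀)/n) = √(0.65·0.35/371) = √0.000613208 = 0.024763.
z = +0.041374/0.024763 = 1.671.

z = 1.671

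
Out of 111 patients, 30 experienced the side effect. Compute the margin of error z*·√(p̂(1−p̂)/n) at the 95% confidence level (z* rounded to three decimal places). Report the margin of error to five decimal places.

ME = 0.08262

p̂ = 30/111 = 0.27027.
SE(p̂) = √(0.27027·0.72973/111) = 0.042152.
The 95% critical value is z* = 1.960.
ME = 1.960·0.042152 = 0.08262.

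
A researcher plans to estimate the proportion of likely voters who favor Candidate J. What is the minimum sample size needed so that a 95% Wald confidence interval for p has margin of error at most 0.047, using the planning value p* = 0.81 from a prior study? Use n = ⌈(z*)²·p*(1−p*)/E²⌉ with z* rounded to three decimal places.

For 95% confidence, z* = 1.960.
p*(1−p*) = 0.1539.
Required n before rounding: 3.841600 × 0.1539 / 0.047² = 267.642.
Rounding up, n = 268.

n = 268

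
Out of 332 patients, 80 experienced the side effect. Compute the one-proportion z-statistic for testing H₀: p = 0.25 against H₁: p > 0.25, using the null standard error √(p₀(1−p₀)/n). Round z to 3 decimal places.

z = -0.380

The sample proportion is 80/332 = 0.24096.
Under H₀, SE = √(p₀(1−p₀)/n) = √(0.25·0.75/332) = √0.000564759 = 0.023765.
z = (p̂ − p₀)/SE = (0.24096 − 0.25)/0.023765 = -0.380.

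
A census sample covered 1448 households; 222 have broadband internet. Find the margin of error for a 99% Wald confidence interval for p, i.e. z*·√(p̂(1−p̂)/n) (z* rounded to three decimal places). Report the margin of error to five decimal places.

Sample proportion p̂ = 222/1448 = 0.15331.
Standard error of p̂: √(0.129809/1448) = √0.000089647 = 0.009468.
The 99% critical value is z* = 2.576.
Margin of error = z*·SE = 2.576 × 0.009468 = 0.02439.

ME = 0.02439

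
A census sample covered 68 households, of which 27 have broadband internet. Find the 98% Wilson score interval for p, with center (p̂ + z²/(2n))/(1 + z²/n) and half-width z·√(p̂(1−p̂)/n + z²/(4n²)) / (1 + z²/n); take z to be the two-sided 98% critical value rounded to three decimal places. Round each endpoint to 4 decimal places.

(0.2716, 0.5377)

Here p̂ = 27/68 = 0.39706 and z = 2.326 (z² = 5.410276).
Denominator 1 + z²/n = 1 + 5.410276/68 = 1.079563.
Adjusted center: (0.39706 + z²/(2n))/1.079563 = 0.40465.
Radicand: p̂(1−p̂)/n + z²/(4n²) = 0.003520634 + 0.000292511 = 0.003813145.
Half-width = z·√(radicand)/denom = 2.326·0.061751/1.079563 = 0.13305.
Interval: 0.40465 ± 0.13305 → (0.2716, 0.5377).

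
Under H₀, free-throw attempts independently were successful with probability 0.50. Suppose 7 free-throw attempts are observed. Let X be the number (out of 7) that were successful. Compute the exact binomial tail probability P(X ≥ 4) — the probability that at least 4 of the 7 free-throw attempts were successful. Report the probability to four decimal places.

P = 0.5000

X ~ Binomial(n=7, p=0.50).
P(X ≥ 4) = C(7,4)·0.50^4·0.50^3 + C(7,5)·0.50^5·0.50^2 + C(7,6)·0.50^6·0.50^1 + C(7,7)·0.50^7·0.50^0.
= 0.273438 + 0.164062 + 0.054688 + 0.007812 = 0.5000.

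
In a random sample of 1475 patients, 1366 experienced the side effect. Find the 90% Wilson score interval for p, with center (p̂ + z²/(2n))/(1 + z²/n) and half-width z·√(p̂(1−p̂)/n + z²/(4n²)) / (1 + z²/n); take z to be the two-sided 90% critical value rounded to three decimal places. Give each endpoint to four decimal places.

(0.9141, 0.9365)

Here p̂ = 1366/1475 = 0.92610 and z = 1.645 (z² = 2.706025).
Denominator 1 + z²/n = 1 + 2.706025/1475 = 1.001835.
Center = (0.92610 + 0.000917)/1.001835 = 0.92532.
Radicand: p̂(1−p̂)/n + z²/(4n²) = 0.000046398 + 0.000000311 = 0.000046709.
Half-width = 1.645·√0.000046709/1.001835 = 0.01122.
CI: 0.92532 ± 0.01122 = (0.9141, 0.9365).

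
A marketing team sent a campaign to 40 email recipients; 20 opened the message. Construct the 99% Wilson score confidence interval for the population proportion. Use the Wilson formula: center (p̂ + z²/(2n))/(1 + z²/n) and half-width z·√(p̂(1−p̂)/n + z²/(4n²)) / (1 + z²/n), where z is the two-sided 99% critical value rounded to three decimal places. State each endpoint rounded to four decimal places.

Here p̂ = 20/40 = 0.50000 and z = 2.576 (z² = 6.635776).
1 + z²/n = 1.165894.
Center = (0.50000 + 0.082947)/1.165894 = 0.50000.
Radicand: p̂(1−p̂)/n + z²/(4n²) = 0.006250000 + 0.001036840 = 0.007286840.
Half-width = 2.576·√0.007286840/1.165894 = 0.18861.
So the interval runs from 0.3114 to 0.6886.

(0.3114, 0.6886)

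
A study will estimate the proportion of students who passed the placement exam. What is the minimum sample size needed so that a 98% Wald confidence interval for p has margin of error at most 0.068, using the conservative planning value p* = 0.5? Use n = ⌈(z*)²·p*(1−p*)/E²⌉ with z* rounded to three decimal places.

The 98% critical value is z* = 2.326.
p*(1−p*) = 0.50·0.50 = 0.2500.
Required n before rounding: 5.410276 × 0.2500 / 0.068² = 292.511.
⌈292.511⌉ = 293.

n = 293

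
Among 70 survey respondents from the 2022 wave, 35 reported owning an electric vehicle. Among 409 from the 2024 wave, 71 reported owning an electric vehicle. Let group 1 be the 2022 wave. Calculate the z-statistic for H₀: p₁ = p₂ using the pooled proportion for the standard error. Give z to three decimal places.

z = 6.079

Sample proportions: p̂₁ = 35/70 = 0.50000 and p̂₂ = 71/409 = 0.17359.
Pooling: p̂ = 106/479 = 0.22129.
Pooled SE = √[0.1723232·0.01673070] ≈ 0.053694.
z = (p̂₁ − p̂₂)/SE = (0.50000 − 0.17359)/0.053694 = 0.32641/0.053694 = 6.079.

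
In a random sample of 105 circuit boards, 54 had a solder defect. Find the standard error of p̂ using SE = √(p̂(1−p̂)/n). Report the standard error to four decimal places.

The sample proportion is 54/105 = 0.51429.
p̂(1−p̂) = 0.51429·0.48571 = 0.249796.
Dividing by n and taking the root: √0.002379010 = 0.0488.

SE = 0.0488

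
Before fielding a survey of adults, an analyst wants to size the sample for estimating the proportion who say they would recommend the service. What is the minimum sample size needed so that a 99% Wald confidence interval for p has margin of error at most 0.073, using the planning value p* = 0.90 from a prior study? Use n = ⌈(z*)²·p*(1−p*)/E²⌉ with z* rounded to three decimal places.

The 99% critical value is z* = 2.576.
p*(1−p*) = 0.90·0.10 = 0.0900.
(z*)²·p*(1−p*)/E² = 6.635776·0.0900/0.005329 = 112.070.
Rounding up, n = 113.

n = 113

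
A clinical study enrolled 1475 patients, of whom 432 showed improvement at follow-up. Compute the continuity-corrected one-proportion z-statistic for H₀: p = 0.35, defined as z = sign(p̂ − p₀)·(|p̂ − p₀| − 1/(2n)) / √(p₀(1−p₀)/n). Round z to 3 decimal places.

The sample proportion is 432/1475 = 0.29288. p̂ − p₀ = -0.057119.
1/(2n) = 0.000339.
Corrected numerator: |-0.057119| − 0.000339 = 0.056780.
SE₀ = √(0.35·0.65/1475) = 0.012419.
z = −0.056780/0.012419 = -4.572.

z = -4.572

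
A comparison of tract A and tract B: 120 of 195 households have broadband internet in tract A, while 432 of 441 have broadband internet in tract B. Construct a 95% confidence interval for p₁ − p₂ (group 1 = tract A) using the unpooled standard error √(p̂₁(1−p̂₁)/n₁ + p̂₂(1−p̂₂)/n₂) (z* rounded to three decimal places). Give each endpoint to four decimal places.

p̂₁ = 120/195 = 0.61538, p̂₂ = 432/441 = 0.97959; p̂₁ − p̂₂ = -0.36421.
Unpooled SE = √(p̂₁(1−p̂₁)/n₁ + p̂₂(1−p̂₂)/n₂) = √(0.001213776 + 0.000045333) = 0.035484.
z* = 1.960 at the 95% level. Margin = 1.960·0.035484 = 0.06955.
Interval: -0.36421 ± 0.06955 → (-0.4338, -0.2947).

(-0.4338, -0.2947)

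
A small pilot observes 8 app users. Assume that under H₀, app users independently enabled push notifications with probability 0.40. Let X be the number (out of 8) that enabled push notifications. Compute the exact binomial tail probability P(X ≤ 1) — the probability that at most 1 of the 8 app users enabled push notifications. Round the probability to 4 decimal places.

P = 0.1064

X is binomial with n = 8 and p = 0.40.
P(X ≤ 1) = C(8,0)·0.40^0·0.60^8 + C(8,1)·0.40^1·0.60^7.
= 0.016796 + 0.089580 = 0.1064.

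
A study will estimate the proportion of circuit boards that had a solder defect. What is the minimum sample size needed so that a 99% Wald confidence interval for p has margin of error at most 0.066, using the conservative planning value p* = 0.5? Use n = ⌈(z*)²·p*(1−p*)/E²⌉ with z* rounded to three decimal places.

For 99% confidence, z* = 2.576.
p*(1−p*) = 0.50·0.50 = 0.2500.
Required n before rounding: 6.635776 × 0.2500 / 0.066² = 380.841.
⌈380.841⌉ = 381.

n = 381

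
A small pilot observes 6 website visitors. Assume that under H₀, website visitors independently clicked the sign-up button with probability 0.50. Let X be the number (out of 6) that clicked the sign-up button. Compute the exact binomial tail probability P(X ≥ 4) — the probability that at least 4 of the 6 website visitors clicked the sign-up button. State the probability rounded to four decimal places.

X ~ Binomial(n=6, p=0.50).
P(X ≥ 4) = C(6,4)·0.50^4·0.50^2 + C(6,5)·0.50^5·0.50^1 + C(6,6)·0.50^6·0.50^0.
= 0.234375 + 0.093750 + 0.015625 = 0.3438.

P = 0.3438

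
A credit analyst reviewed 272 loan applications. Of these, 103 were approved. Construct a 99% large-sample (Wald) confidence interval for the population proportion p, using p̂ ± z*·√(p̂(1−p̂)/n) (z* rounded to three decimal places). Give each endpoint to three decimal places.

The sample proportion is 103/272 = 0.37868.
Standard error of p̂: √(0.235281/272) = √0.000865002 = 0.029411.
The 99% critical value is z* = 2.576.
Margin of error: 2.576 × 0.029411 = 0.07576.
So the interval runs from 0.303 to 0.454.

(0.303, 0.454)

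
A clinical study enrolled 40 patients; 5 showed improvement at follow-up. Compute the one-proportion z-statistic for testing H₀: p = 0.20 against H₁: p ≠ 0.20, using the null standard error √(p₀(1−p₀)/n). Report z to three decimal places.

z = -1.186

p̂ = 5/40 = 0.12500.
SE₀ = √(0.20·0.80/40) = 0.063246.
z = (0.12500 − 0.20)/0.063246 = -0.07500/0.063246 = -1.186.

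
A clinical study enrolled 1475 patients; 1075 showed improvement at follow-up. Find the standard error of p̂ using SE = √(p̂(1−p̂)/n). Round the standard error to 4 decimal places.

The sample proportion is 1075/1475 = 0.72881.
p̂(1−p̂) = 0.72881·0.27119 = 0.197646.
Dividing by n and taking the root: √0.000133997 = 0.0116.

SE = 0.0116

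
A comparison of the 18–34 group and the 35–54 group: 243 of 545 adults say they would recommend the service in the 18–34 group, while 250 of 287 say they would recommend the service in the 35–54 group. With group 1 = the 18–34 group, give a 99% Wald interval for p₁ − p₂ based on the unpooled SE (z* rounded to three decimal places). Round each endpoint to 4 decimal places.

p̂₁ = 0.44587, p̂₂ = 0.87108, so the observed difference is -0.42521.
Unpooled SE = √(p̂₁(1−p̂₁)/n₁ + p̂₂(1−p̂₂)/n₂) = √(0.000453340 + 0.000391288) = 0.029062.
For 99% confidence, z* = 2.576. Margin of error = 0.07486.
Interval: -0.42521 ± 0.07486 → (-0.5001, -0.3503).

(-0.5001, -0.3503)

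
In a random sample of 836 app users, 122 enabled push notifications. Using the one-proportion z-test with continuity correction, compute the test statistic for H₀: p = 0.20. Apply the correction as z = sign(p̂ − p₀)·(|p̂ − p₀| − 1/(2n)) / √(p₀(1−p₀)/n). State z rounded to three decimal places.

Sample proportion p̂ = 122/836 = 0.14593. p̂ − p₀ = -0.054067.
Continuity correction 1/(2n) = 1/1672 = 0.000598.
Corrected numerator: |-0.054067| − 0.000598 = 0.053469.
SE₀ = √(0.20·0.80/836) = 0.013834.
z = −0.053469/0.013834 = -3.865.

z = -3.865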